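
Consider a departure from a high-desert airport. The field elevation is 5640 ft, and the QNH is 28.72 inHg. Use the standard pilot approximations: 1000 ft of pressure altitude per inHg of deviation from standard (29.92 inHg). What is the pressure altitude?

Pressure correction = (29.92 − 28.72) × 1000 = +1200 ft.
Pressure altitude = 5640 + (+1200) = 6840 ft.

6840 ft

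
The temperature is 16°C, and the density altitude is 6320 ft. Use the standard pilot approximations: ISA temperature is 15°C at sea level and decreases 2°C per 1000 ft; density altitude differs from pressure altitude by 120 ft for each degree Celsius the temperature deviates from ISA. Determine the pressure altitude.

DA = PA + 120 × (OAT − (15 − 2·PA/1000)) = PA + 120·OAT − 1800 + 0.24·PA = 1.24·PA + 120·OAT − 1800.
So 1.24·PA = 6320 − 120 × 16 + 1800 = 6200.
PA = 6200 / 1.24 = 5000 ft.

5000 ft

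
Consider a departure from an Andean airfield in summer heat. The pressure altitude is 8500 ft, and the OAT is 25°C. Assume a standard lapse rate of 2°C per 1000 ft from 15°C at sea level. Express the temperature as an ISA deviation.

ISA temperature at 8500 ft = 15 − 2 × (8500/1000) = -2°C.
Deviation = OAT − ISA = 25 − (-2) = +27°C.

ISA+27°C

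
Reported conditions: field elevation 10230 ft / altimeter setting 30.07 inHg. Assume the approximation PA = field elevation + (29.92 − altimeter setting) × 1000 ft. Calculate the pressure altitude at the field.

10080 ft

Pressure correction = (29.92 − 30.07) × 1000 = -150 ft.
Pressure altitude = 10230 + (-150) = 10080 ft.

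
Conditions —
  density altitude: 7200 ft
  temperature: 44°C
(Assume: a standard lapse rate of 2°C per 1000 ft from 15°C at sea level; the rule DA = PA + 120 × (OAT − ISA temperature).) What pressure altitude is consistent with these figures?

DA = PA + 120 × (OAT − (15 − 2·PA/1000)) = PA + 120·OAT − 1800 + 0.24·PA = 1.24·PA + 120·OAT − 1800.
So 1.24·PA = 7200 − 120 × 44 + 1800 = 3720.
PA = 3720 / 1.24 = 3000 ft.

3000 ft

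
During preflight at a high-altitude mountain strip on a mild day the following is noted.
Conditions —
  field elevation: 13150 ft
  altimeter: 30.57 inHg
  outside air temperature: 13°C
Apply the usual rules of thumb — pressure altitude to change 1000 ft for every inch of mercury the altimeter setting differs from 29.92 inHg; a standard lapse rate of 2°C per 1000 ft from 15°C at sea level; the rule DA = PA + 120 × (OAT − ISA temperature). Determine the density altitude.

15260 ft

Pressure altitude = 13150 + (29.92 − 30.57) × 1000 = 13150 + (-650) = 12500 ft.
ISA temperature at 12500 ft = 15 − 2 × (12500/1000) = -10°C.
ISA deviation = 13 − (-10) = +23°C.
Density altitude = 12500 + 120 × (23) = 15260 ft.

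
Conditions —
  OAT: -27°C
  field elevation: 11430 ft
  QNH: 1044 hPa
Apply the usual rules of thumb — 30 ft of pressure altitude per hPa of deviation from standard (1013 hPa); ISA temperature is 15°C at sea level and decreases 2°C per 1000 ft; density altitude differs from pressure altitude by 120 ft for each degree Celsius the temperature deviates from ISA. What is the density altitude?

Pressure altitude = 11430 + (1013 − 1044) × 30 = 11430 + (-930) = 10500 ft.
ISA temperature at 10500 ft = 15 − 2 × (10500/1000) = -6°C.
ISA deviation = -27 − (-6) = -21°C.
Density altitude = 10500 + 120 × (-21) = 7980 ft.

7980 ft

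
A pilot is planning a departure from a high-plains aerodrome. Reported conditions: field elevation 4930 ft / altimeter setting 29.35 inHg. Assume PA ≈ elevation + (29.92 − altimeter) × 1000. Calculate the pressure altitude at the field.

5500 ft

Pressure correction = (29.92 − 29.35) × 1000 = +570 ft.
Pressure altitude = 4930 + (+570) = 5500 ft.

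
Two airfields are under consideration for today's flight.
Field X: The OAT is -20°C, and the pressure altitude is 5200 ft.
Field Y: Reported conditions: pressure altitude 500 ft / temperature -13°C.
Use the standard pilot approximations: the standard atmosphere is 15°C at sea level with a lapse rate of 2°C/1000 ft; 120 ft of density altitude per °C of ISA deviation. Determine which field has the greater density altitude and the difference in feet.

Field X: ISA temp = 4.6°C, deviation -24.6°C, DA = 5200 + 120 × (-24.6) = 2248 ft.
Field Y: ISA temp = 14°C, deviation -27°C, DA = 500 + 120 × (-27) = -2740 ft.
Field X is higher by 2248 − (-2740) = 4988 ft.

Field X by 4988 ft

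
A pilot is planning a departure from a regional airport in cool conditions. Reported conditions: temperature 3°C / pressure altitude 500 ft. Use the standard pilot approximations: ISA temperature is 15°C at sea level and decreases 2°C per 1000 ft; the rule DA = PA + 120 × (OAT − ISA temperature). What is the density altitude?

ISA temperature at 500 ft = 15 − 2 × (500/1000) = 14°C.
ISA deviation = 3 − 14 = -11°C.
Density altitude = 500 + 120 × (-11) = 500 + (-1320) = -820 ft.

-820 ft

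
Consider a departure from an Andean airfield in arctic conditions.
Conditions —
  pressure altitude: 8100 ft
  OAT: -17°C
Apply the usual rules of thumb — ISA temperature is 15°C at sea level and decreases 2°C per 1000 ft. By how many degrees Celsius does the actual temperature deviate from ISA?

ISA temperature at 8100 ft = 15 − 2 × (8100/1000) = -1.2°C.
Deviation = OAT − ISA = -17 − (-1.2) = -15.8°C.

ISA-15.8°C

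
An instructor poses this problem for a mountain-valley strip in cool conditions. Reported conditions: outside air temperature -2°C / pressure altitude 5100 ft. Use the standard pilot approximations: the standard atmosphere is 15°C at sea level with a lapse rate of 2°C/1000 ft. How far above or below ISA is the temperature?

ISA temperature at 5100 ft = 15 − 2 × (5100/1000) = 4.8°C.
Deviation = OAT − ISA = -2 − 4.8 = -6.8°C.

ISA-6.8°C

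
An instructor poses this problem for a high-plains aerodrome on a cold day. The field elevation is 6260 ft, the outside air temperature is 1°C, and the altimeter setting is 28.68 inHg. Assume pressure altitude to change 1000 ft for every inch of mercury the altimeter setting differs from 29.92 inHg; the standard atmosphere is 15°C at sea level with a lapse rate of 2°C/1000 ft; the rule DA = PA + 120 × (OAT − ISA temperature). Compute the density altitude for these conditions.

7620 ft

Pressure altitude = 6260 + (29.92 − 28.68) × 1000 = 6260 + (+1240) = 7500 ft.
ISA temperature at 7500 ft = 15 − 2 × (7500/1000) = 0°C.
ISA deviation = 1 − 0 = +1°C.
Density altitude = 7500 + 120 × (1) = 7620 ft.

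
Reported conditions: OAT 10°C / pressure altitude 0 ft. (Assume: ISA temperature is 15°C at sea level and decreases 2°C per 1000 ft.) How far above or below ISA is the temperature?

ISA-5°C

ISA temperature at 0 ft = 15 − 2 × (0/1000) = 15°C.
Deviation = OAT − ISA = 10 − 15 = -5°C.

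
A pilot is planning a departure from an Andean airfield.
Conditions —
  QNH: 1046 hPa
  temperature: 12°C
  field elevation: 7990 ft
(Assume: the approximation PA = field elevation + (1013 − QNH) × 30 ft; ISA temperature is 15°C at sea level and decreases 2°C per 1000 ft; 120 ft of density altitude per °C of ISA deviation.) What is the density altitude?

8320 ft

Pressure altitude = 7990 + (1013 − 1046) × 30 = 7990 + (-990) = 7000 ft.
ISA temperature at 7000 ft = 15 − 2 × (7000/1000) = 1°C.
ISA deviation = 12 − 1 = +11°C.
Density altitude = 7000 + 120 × (11) = 8320 ft.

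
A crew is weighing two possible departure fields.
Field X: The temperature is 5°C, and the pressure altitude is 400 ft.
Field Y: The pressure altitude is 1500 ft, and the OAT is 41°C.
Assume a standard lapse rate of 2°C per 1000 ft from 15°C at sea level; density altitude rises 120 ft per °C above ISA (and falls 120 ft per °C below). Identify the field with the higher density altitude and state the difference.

Field X: ISA temp = 14.2°C, deviation -9.2°C, DA = 400 + 120 × (-9.2) = -704 ft.
Field Y: ISA temp = 12°C, deviation +29°C, DA = 1500 + 120 × 29 = 4980 ft.
Field Y is higher by 4980 − (-704) = 5684 ft.

Field Y by 5684 ft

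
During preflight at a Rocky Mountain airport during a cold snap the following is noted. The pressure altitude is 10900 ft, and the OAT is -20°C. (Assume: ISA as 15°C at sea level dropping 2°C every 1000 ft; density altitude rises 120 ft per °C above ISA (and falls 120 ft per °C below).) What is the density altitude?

ISA temperature at 10900 ft = 15 − 2 × (10900/1000) = -6.8°C.
ISA deviation = -20 − (-6.8) = -13.2°C.
Density altitude = 10900 + 120 × (-13.2) = 10900 + (-1584) = 9316 ft.

9316 ft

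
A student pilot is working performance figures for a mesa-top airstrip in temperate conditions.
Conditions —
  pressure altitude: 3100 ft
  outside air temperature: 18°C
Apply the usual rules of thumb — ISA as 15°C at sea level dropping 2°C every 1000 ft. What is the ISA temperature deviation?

ISA+9.2°C

ISA temperature at 3100 ft = 15 − 2 × (3100/1000) = 8.8°C.
Deviation = OAT − ISA = 18 − 8.8 = +9.2°C.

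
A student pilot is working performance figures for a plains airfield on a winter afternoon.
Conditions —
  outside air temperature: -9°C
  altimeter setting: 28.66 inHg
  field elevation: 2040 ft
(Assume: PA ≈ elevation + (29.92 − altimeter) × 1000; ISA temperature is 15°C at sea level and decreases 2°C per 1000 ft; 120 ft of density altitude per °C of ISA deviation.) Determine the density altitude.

Pressure altitude = 2040 + (29.92 − 28.66) × 1000 = 2040 + (+1260) = 3300 ft.
ISA temperature at 3300 ft = 15 − 2 × (3300/1000) = 8.4°C.
ISA deviation = -9 − 8.4 = -17.4°C.
Density altitude = 3300 + 120 × (-17.4) = 1212 ft.

1212 ft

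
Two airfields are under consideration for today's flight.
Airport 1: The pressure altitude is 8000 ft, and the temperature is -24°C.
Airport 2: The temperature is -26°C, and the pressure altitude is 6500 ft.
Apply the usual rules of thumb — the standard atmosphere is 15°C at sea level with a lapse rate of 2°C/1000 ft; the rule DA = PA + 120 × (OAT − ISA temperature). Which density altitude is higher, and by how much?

Airport 1 by 2100 ft

Airport 1: ISA temp = -1°C, deviation -23°C, DA = 8000 + 120 × (-23) = 5240 ft.
Airport 2: ISA temp = 2°C, deviation -28°C, DA = 6500 + 120 × (-28) = 3140 ft.
Airport 1 is higher by 5240 − 3140 = 2100 ft.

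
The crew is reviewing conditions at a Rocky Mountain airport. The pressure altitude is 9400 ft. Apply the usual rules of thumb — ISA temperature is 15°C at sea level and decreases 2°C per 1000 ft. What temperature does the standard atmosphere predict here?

ISA temperature = 15 − 2 × (9400/1000) = 15 − 18.8 = -3.8°C.

-3.8°C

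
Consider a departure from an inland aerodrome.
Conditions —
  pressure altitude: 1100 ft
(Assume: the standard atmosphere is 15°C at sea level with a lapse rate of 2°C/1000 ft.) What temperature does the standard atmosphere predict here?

ISA temperature = 15 − 2 × (1100/1000) = 15 − 2.2 = 12.8°C.

12.8°C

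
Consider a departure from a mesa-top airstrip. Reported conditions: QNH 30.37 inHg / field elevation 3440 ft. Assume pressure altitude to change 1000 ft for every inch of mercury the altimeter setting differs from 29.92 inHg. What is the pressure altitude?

2990 ft

Pressure correction = (29.92 − 30.37) × 1000 = -450 ft.
Pressure altitude = 3440 + (-450) = 2990 ft.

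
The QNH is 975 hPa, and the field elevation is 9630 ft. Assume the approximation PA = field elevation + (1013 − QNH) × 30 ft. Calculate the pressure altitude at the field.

10770 ft

Pressure correction = (1013 − 975) × 30 = +1140 ft.
Pressure altitude = 9630 + (+1140) = 10770 ft.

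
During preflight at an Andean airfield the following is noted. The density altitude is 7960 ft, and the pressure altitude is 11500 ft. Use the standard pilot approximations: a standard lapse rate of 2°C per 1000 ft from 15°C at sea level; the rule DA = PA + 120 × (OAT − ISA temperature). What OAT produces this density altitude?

-37.5°C

Density altitude − pressure altitude = 7960 − 11500 = -3540 ft.
At 120 ft/°C that is an ISA deviation of -3540/120 = -29.5°C.
ISA temperature at 11500 ft = 15 − 2 × (11500/1000) = -8°C.
OAT = ISA + deviation = -8 + (-29.5) = -37.5°C.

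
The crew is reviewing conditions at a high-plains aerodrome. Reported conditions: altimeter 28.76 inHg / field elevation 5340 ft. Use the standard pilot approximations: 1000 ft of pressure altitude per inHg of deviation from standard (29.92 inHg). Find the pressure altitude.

6500 ft

Pressure correction = (29.92 − 28.76) × 1000 = +1160 ft.
Pressure altitude = 5340 + (+1160) = 6500 ft.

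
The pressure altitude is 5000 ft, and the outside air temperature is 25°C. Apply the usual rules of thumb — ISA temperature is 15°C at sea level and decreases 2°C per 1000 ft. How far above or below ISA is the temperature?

ISA+20°C

ISA temperature at 5000 ft = 15 − 2 × (5000/1000) = 5°C.
Deviation = OAT − ISA = 25 − 5 = +20°C.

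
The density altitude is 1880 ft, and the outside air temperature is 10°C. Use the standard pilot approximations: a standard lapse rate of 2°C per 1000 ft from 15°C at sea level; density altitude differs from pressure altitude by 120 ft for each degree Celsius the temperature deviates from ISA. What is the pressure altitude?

DA = PA + 120 × (OAT − (15 − 2·PA/1000)) = PA + 120·OAT − 1800 + 0.24·PA = 1.24·PA + 120·OAT − 1800.
So 1.24·PA = 1880 − 120 × 10 + 1800 = 2480.
PA = 2480 / 1.24 = 2000 ft.

2000 ft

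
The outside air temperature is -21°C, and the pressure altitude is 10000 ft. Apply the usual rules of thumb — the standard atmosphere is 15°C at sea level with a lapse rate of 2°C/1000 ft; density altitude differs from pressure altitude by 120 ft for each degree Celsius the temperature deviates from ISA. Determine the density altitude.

ISA temperature at 10000 ft = 15 − 2 × (10000/1000) = -5°C.
ISA deviation = -21 − (-5) = -16°C.
Density altitude = 10000 + 120 × (-16) = 10000 + (-1920) = 8080 ft.

8080 ft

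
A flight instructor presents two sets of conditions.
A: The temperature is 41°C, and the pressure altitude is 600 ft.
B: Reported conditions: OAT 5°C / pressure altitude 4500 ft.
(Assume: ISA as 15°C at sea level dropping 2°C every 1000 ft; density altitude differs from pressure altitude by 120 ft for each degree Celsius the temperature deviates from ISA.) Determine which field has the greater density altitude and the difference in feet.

A: ISA temp = 13.8°C, deviation +27.2°C, DA = 600 + 120 × 27.2 = 3864 ft.
B: ISA temp = 6°C, deviation -1°C, DA = 4500 + 120 × (-1) = 4380 ft.
B is higher by 4380 − 3864 = 516 ft.

B by 516 ft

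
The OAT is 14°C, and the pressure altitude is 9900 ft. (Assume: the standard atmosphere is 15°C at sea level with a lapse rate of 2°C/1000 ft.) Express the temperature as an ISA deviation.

ISA temperature at 9900 ft = 15 − 2 × (9900/1000) = -4.8°C.
Deviation = OAT − ISA = 14 − (-4.8) = +18.8°C.

ISA+18.8°C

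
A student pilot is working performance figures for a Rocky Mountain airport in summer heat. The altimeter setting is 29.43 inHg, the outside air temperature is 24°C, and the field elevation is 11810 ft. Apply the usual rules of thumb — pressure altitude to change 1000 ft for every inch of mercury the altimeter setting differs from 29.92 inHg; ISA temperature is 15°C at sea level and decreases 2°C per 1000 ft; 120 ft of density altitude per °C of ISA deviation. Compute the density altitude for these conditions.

Pressure altitude = 11810 + (29.92 − 29.43) × 1000 = 11810 + (+490) = 12300 ft.
ISA temperature at 12300 ft = 15 − 2 × (12300/1000) = -9.6°C.
ISA deviation = 24 − (-9.6) = +33.6°C.
Density altitude = 12300 + 120 × (33.6) = 16332 ft.

16332 ft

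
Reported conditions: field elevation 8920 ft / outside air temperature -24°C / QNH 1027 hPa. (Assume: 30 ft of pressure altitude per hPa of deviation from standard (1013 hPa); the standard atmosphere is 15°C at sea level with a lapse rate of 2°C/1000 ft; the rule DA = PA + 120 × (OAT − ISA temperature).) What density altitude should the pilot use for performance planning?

5860 ft

Pressure altitude = 8920 + (1013 − 1027) × 30 = 8920 + (-420) = 8500 ft.
ISA temperature at 8500 ft = 15 − 2 × (8500/1000) = -2°C.
ISA deviation = -24 − (-2) = -22°C.
Density altitude = 8500 + 120 × (-22) = 5860 ft.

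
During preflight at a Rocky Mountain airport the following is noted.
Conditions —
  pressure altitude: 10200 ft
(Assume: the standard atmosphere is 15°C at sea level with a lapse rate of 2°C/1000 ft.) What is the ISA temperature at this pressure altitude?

ISA temperature = 15 − 2 × (10200/1000) = 15 − 20.4 = -5.4°C.

-5.4°C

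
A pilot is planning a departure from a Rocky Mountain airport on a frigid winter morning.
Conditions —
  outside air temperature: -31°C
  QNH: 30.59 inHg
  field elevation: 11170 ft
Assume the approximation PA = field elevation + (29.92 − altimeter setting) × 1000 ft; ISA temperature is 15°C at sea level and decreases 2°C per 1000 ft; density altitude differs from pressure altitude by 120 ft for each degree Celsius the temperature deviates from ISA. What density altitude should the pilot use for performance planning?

Pressure altitude = 11170 + (29.92 − 30.59) × 1000 = 11170 + (-670) = 10500 ft.
ISA temperature at 10500 ft = 15 − 2 × (10500/1000) = -6°C.
ISA deviation = -31 − (-6) = -25°C.
Density altitude = 10500 + 120 × (-25) = 7500 ft.

7500 ft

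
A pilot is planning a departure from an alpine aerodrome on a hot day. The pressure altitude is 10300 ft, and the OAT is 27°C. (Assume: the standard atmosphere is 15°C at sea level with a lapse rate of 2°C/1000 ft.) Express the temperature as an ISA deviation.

ISA temperature at 10300 ft = 15 − 2 × (10300/1000) = -5.6°C.
Deviation = OAT − ISA = 27 − (-5.6) = +32.6°C.

ISA+32.6°C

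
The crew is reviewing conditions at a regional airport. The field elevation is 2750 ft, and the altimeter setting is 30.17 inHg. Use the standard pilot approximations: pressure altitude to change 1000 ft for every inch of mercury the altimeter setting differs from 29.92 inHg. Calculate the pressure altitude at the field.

Pressure correction = (29.92 − 30.17) × 1000 = -250 ft.
Pressure altitude = 2750 + (-250) = 2500 ft.

2500 ft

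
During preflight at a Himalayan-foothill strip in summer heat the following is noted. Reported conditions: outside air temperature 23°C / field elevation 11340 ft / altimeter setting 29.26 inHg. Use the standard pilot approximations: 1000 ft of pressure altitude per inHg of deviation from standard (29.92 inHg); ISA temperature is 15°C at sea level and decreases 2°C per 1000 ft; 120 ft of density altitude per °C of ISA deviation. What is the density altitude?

15840 ft

Pressure altitude = 11340 + (29.92 − 29.26) × 1000 = 11340 + (+660) = 12000 ft.
ISA temperature at 12000 ft = 15 − 2 × (12000/1000) = -9°C.
ISA deviation = 23 − (-9) = +32°C.
Density altitude = 12000 + 120 × (32) = 15840 ft.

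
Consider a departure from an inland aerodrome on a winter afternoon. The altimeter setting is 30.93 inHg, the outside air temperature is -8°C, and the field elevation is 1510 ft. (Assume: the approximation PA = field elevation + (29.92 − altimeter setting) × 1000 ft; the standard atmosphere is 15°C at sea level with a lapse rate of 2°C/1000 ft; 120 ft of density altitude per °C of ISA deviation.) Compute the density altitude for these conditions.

Pressure altitude = 1510 + (29.92 − 30.93) × 1000 = 1510 + (-1010) = 500 ft.
ISA temperature at 500 ft = 15 − 2 × (500/1000) = 14°C.
ISA deviation = -8 − 14 = -22°C.
Density altitude = 500 + 120 × (-22) = -2140 ft.

-2140 ft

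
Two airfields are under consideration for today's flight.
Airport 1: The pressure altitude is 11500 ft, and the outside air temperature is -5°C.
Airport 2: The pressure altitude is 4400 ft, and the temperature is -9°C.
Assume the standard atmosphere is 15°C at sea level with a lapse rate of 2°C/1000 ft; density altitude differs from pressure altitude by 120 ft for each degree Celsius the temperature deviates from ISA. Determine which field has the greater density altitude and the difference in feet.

Airport 1: ISA temp = -8°C, deviation +3°C, DA = 11500 + 120 × 3 = 11860 ft.
Airport 2: ISA temp = 6.2°C, deviation -15.2°C, DA = 4400 + 120 × (-15.2) = 2576 ft.
Airport 1 is higher by 11860 − 2576 = 9284 ft.

Airport 1 by 9284 ft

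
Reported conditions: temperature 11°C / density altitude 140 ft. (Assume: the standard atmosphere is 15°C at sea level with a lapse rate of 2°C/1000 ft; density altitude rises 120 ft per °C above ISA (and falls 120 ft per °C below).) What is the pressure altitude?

DA = PA + 120 × (OAT − (15 − 2·PA/1000)) = PA + 120·OAT − 1800 + 0.24·PA = 1.24·PA + 120·OAT − 1800.
So 1.24·PA = 140 − 120 × 11 + 1800 = 620.
PA = 620 / 1.24 = 500 ft.

500 ft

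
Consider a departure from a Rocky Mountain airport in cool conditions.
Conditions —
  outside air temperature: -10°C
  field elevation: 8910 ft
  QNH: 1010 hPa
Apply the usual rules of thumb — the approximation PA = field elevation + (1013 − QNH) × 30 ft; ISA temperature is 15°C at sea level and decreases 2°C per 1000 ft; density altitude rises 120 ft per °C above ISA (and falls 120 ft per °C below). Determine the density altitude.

8160 ft

Pressure altitude = 8910 + (1013 − 1010) × 30 = 8910 + (+90) = 9000 ft.
ISA temperature at 9000 ft = 15 − 2 × (9000/1000) = -3°C.
ISA deviation = -10 − (-3) = -7°C.
Density altitude = 9000 + 120 × (-7) = 8160 ft.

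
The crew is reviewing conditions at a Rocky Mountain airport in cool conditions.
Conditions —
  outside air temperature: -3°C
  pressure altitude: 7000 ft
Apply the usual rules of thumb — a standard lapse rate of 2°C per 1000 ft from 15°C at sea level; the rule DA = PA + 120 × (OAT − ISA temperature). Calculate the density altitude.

6520 ft

ISA temperature at 7000 ft = 15 − 2 × (7000/1000) = 1°C.
ISA deviation = -3 − 1 = -4°C.
Density altitude = 7000 + 120 × (-4) = 7000 + (-480) = 6520 ft.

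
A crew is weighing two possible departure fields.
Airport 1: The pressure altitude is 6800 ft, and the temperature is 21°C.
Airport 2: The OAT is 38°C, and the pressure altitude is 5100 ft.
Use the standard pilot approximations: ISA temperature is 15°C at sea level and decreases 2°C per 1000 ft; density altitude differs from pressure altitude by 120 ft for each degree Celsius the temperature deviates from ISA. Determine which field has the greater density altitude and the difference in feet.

Airport 1: ISA temp = 1.4°C, deviation +19.6°C, DA = 6800 + 120 × 19.6 = 9152 ft.
Airport 2: ISA temp = 4.8°C, deviation +33.2°C, DA = 5100 + 120 × 33.2 = 9084 ft.
Airport 1 is higher by 9152 − 9084 = 68 ft.

Airport 1 by 68 ft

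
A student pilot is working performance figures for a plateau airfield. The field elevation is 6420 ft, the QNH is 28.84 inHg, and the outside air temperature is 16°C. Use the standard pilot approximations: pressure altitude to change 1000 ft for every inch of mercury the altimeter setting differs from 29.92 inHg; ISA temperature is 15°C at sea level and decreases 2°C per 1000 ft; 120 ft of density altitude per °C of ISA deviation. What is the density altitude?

9420 ft

Pressure altitude = 6420 + (29.92 − 28.84) × 1000 = 6420 + (+1080) = 7500 ft.
ISA temperature at 7500 ft = 15 − 2 × (7500/1000) = 0°C.
ISA deviation = 16 − 0 = +16°C.
Density altitude = 7500 + 120 × (16) = 9420 ft.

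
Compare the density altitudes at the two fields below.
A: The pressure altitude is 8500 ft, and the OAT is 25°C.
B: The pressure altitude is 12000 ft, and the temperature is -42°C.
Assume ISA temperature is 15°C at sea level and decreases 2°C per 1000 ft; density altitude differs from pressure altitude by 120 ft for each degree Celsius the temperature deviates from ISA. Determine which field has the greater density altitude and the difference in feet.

A: ISA temp = -2°C, deviation +27°C, DA = 8500 + 120 × 27 = 11740 ft.
B: ISA temp = -9°C, deviation -33°C, DA = 12000 + 120 × (-33) = 8040 ft.
A is higher by 11740 − 8040 = 3700 ft.

A by 3700 ft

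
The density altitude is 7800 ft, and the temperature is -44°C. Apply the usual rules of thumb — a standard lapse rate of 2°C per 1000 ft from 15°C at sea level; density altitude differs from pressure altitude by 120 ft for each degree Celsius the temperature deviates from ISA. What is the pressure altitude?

DA = PA + 120 × (OAT − (15 − 2·PA/1000)) = PA + 120·OAT − 1800 + 0.24·PA = 1.24·PA + 120·OAT − 1800.
So 1.24·PA = 7800 − 120 × (-44) + 1800 = 14880.
PA = 14880 / 1.24 = 12000 ft.

12000 ft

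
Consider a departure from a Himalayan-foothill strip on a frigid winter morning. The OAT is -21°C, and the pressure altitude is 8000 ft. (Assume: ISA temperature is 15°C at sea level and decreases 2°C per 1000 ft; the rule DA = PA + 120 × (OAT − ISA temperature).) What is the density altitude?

ISA temperature at 8000 ft = 15 − 2 × (8000/1000) = -1°C.
ISA deviation = -21 − (-1) = -20°C.
Density altitude = 8000 + 120 × (-20) = 8000 + (-2400) = 5600 ft.

5600 ft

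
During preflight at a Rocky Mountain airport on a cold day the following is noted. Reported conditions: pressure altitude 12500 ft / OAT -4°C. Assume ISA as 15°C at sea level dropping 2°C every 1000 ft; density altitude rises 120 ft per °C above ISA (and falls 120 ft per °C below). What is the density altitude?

13220 ft

ISA temperature at 12500 ft = 15 − 2 × (12500/1000) = -10°C.
ISA deviation = -4 − (-10) = +6°C.
Density altitude = 12500 + 120 × (6) = 12500 + (+720) = 13220 ft.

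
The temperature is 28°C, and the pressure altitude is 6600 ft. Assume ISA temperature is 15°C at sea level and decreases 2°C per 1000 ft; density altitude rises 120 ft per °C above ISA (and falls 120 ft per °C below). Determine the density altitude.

9744 ft

ISA temperature at 6600 ft = 15 − 2 × (6600/1000) = 1.8°C.
ISA deviation = 28 − 1.8 = +26.2°C.
Density altitude = 6600 + 120 × (26.2) = 6600 + (+3144) = 9744 ft.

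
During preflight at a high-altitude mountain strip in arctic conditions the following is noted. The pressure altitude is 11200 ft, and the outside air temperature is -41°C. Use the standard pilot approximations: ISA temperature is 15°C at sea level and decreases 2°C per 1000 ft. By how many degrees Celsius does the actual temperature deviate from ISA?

ISA temperature at 11200 ft = 15 − 2 × (11200/1000) = -7.4°C.
Deviation = OAT − ISA = -41 − (-7.4) = -33.6°C.

ISA-33.6°C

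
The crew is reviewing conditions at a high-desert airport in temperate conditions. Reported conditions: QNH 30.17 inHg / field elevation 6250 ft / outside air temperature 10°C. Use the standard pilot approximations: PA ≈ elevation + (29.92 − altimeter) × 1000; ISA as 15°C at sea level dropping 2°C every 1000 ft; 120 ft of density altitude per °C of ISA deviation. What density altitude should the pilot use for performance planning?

Pressure altitude = 6250 + (29.92 − 30.17) × 1000 = 6250 + (-250) = 6000 ft.
ISA temperature at 6000 ft = 15 − 2 × (6000/1000) = 3°C.
ISA deviation = 10 − 3 = +7°C.
Density altitude = 6000 + 120 × (7) = 6840 ft.

6840 ft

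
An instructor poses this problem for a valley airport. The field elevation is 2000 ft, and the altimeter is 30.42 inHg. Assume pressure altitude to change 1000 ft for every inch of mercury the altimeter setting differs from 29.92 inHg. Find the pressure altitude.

Pressure correction = (29.92 − 30.42) × 1000 = -500 ft.
Pressure altitude = 2000 + (-500) = 1500 ft.

1500 ft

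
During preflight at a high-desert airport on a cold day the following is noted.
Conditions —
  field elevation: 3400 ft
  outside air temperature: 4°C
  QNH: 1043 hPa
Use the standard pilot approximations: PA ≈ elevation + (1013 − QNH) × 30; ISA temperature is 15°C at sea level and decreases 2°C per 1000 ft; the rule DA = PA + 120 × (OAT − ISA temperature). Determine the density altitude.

Pressure altitude = 3400 + (1013 − 1043) × 30 = 3400 + (-900) = 2500 ft.
ISA temperature at 2500 ft = 15 − 2 × (2500/1000) = 10°C.
ISA deviation = 4 − 10 = -6°C.
Density altitude = 2500 + 120 × (-6) = 1780 ft.

1780 ft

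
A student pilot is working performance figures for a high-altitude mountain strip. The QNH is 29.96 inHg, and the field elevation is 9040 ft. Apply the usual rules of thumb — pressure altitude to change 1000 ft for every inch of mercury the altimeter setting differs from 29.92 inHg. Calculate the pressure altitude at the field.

9000 ft

Pressure correction = (29.92 − 29.96) × 1000 = -40 ft.
Pressure altitude = 9040 + (-40) = 9000 ft.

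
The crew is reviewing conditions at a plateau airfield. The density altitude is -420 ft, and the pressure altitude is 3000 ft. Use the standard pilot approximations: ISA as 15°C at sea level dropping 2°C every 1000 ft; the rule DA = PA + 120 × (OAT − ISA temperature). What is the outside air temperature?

Density altitude − pressure altitude = -420 − 3000 = -3420 ft.
At 120 ft/°C that is an ISA deviation of -3420/120 = -28.5°C.
ISA temperature at 3000 ft = 15 − 2 × (3000/1000) = 9°C.
OAT = ISA + deviation = 9 + (-28.5) = -19.5°C.

-19.5°C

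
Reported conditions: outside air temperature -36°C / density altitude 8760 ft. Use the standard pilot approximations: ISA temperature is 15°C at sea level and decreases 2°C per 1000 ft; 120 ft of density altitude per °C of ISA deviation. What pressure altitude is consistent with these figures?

12000 ft

DA = PA + 120 × (OAT − (15 − 2·PA/1000)) = PA + 120·OAT − 1800 + 0.24·PA = 1.24·PA + 120·OAT − 1800.
So 1.24·PA = 8760 − 120 × (-36) + 1800 = 14880.
PA = 14880 / 1.24 = 12000 ft.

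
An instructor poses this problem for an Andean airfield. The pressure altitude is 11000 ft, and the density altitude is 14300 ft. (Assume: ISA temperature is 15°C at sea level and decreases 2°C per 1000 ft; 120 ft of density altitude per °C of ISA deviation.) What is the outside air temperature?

20.5°C

Density altitude − pressure altitude = 14300 − 11000 = +3300 ft.
At 120 ft/°C that is an ISA deviation of 3300/120 = +27.5°C.
ISA temperature at 11000 ft = 15 − 2 × (11000/1000) = -7°C.
OAT = ISA + deviation = -7 + (+27.5) = 20.5°C.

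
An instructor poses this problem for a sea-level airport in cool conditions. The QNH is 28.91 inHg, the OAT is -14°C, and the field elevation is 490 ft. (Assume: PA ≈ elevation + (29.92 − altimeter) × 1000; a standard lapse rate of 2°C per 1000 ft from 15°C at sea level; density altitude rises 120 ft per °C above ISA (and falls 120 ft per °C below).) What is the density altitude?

-1620 ft

Pressure altitude = 490 + (29.92 − 28.91) × 1000 = 490 + (+1010) = 1500 ft.
ISA temperature at 1500 ft = 15 − 2 × (1500/1000) = 12°C.
ISA deviation = -14 − 12 = -26°C.
Density altitude = 1500 + 120 × (-26) = -1620 ft.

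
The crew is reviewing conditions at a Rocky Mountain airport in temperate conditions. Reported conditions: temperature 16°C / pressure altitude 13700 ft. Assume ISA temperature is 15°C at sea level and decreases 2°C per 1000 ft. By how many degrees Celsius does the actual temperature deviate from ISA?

ISA+28.4°C

ISA temperature at 13700 ft = 15 − 2 × (13700/1000) = -12.4°C.
Deviation = OAT − ISA = 16 − (-12.4) = +28.4°C.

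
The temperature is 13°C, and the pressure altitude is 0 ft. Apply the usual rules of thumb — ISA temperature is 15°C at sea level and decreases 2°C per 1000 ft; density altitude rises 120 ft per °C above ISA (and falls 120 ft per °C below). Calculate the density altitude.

ISA temperature at 0 ft = 15 − 2 × (0/1000) = 15°C.
ISA deviation = 13 − 15 = -2°C.
Density altitude = 0 + 120 × (-2) = 0 + (-240) = -240 ft.

-240 ft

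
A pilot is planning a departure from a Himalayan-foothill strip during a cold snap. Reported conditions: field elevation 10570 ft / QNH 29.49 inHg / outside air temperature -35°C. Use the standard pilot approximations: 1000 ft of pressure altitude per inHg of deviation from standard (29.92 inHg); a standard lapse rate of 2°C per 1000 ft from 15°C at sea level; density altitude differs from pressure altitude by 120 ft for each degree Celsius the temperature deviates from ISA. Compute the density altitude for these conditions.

7640 ft

Pressure altitude = 10570 + (29.92 − 29.49) × 1000 = 10570 + (+430) = 11000 ft.
ISA temperature at 11000 ft = 15 − 2 × (11000/1000) = -7°C.
ISA deviation = -35 − (-7) = -28°C.
Density altitude = 11000 + 120 × (-28) = 7640 ft.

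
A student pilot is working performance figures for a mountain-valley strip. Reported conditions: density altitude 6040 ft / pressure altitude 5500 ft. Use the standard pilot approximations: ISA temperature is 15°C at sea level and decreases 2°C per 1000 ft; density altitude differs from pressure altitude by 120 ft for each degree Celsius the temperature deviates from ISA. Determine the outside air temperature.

Density altitude − pressure altitude = 6040 − 5500 = +540 ft.
At 120 ft/°C that is an ISA deviation of 540/120 = +4.5°C.
ISA temperature at 5500 ft = 15 − 2 × (5500/1000) = 4°C.
OAT = ISA + deviation = 4 + (+4.5) = 8.5°C.

8.5°C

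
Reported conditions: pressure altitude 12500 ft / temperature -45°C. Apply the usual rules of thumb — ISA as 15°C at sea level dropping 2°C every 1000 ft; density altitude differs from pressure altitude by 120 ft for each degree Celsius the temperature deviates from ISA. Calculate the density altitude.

8300 ft

ISA temperature at 12500 ft = 15 − 2 × (12500/1000) = -10°C.
ISA deviation = -45 − (-10) = -35°C.
Density altitude = 12500 + 120 × (-35) = 12500 + (-4200) = 8300 ft.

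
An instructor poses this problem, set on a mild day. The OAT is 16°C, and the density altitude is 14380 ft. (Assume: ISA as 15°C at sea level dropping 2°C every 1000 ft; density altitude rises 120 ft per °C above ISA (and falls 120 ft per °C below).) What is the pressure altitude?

11500 ft

DA = PA + 120 × (OAT − (15 − 2·PA/1000)) = PA + 120·OAT − 1800 + 0.24·PA = 1.24·PA + 120·OAT − 1800.
So 1.24·PA = 14380 − 120 × 16 + 1800 = 14260.
PA = 14260 / 1.24 = 11500 ft.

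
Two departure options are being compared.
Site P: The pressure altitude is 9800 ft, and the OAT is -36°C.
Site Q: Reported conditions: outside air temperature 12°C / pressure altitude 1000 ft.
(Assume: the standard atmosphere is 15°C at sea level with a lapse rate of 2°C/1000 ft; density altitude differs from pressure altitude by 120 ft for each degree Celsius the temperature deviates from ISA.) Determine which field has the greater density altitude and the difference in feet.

Site P by 5152 ft

Site P: ISA temp = -4.6°C, deviation -31.4°C, DA = 9800 + 120 × (-31.4) = 6032 ft.
Site Q: ISA temp = 13°C, deviation -1°C, DA = 1000 + 120 × (-1) = 880 ft.
Site P is higher by 6032 − 880 = 5152 ft.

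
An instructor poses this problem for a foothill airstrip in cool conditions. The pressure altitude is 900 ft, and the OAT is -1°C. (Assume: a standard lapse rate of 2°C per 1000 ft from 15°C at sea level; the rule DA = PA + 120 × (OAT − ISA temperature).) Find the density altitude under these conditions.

ISA temperature at 900 ft = 15 − 2 × (900/1000) = 13.2°C.
ISA deviation = -1 − 13.2 = -14.2°C.
Density altitude = 900 + 120 × (-14.2) = 900 + (-1704) = -804 ft.

-804 ft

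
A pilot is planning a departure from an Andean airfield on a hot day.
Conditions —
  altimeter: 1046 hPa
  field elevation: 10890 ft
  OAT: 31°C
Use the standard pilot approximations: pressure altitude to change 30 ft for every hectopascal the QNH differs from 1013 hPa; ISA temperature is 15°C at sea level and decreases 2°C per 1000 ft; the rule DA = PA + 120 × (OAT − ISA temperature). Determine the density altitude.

Pressure altitude = 10890 + (1013 − 1046) × 30 = 10890 + (-990) = 9900 ft.
ISA temperature at 9900 ft = 15 − 2 × (9900/1000) = -4.8°C.
ISA deviation = 31 − (-4.8) = +35.8°C.
Density altitude = 9900 + 120 × (35.8) = 14196 ft.

14196 ft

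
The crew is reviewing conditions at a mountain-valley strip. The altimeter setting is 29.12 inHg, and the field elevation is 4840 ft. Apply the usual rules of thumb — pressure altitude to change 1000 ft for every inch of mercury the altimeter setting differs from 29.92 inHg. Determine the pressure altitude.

5640 ft

Pressure correction = (29.92 − 29.12) × 1000 = +800 ft.
Pressure altitude = 4840 + (+800) = 5640 ft.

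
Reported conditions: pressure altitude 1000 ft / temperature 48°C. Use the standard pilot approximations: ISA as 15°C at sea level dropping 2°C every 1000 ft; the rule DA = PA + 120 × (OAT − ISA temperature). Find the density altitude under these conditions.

5200 ft

ISA temperature at 1000 ft = 15 − 2 × (1000/1000) = 13°C.
ISA deviation = 48 − 13 = +35°C.
Density altitude = 1000 + 120 × (35) = 1000 + (+4200) = 5200 ft.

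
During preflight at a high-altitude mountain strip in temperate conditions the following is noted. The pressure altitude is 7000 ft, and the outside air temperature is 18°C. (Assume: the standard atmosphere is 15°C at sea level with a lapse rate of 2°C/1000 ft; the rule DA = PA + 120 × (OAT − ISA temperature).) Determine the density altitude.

ISA temperature at 7000 ft = 15 − 2 × (7000/1000) = 1°C.
ISA deviation = 18 − 1 = +17°C.
Density altitude = 7000 + 120 × (17) = 7000 + (+2040) = 9040 ft.

9040 ft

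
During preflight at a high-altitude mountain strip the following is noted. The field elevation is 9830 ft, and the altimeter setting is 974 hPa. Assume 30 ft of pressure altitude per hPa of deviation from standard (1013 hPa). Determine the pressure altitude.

Pressure correction = (1013 − 974) × 30 = +1170 ft.
Pressure altitude = 9830 + (+1170) = 11000 ft.

11000 ft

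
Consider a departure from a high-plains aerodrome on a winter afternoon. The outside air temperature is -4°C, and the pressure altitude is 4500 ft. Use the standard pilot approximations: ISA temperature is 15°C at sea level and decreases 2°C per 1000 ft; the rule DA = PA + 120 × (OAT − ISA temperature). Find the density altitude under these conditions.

ISA temperature at 4500 ft = 15 − 2 × (4500/1000) = 6°C.
ISA deviation = -4 − 6 = -10°C.
Density altitude = 4500 + 120 × (-10) = 4500 + (-1200) = 3300 ft.

3300 ft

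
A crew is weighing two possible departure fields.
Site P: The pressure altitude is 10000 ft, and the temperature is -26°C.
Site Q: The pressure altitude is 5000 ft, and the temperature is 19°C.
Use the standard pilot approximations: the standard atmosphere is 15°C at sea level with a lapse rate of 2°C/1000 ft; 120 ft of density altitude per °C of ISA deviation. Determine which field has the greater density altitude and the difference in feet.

Site P: ISA temp = -5°C, deviation -21°C, DA = 10000 + 120 × (-21) = 7480 ft.
Site Q: ISA temp = 5°C, deviation +14°C, DA = 5000 + 120 × 14 = 6680 ft.
Site P is higher by 7480 − 6680 = 800 ft.

Site P by 800 ft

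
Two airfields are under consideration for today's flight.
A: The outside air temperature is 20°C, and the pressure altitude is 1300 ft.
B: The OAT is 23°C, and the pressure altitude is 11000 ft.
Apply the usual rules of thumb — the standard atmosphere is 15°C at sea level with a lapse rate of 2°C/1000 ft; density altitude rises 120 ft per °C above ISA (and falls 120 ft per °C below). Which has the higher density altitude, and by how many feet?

A: ISA temp = 12.4°C, deviation +7.6°C, DA = 1300 + 120 × 7.6 = 2212 ft.
B: ISA temp = -7°C, deviation +30°C, DA = 11000 + 120 × 30 = 14600 ft.
B is higher by 14600 − 2212 = 12388 ft.

B by 12388 ft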